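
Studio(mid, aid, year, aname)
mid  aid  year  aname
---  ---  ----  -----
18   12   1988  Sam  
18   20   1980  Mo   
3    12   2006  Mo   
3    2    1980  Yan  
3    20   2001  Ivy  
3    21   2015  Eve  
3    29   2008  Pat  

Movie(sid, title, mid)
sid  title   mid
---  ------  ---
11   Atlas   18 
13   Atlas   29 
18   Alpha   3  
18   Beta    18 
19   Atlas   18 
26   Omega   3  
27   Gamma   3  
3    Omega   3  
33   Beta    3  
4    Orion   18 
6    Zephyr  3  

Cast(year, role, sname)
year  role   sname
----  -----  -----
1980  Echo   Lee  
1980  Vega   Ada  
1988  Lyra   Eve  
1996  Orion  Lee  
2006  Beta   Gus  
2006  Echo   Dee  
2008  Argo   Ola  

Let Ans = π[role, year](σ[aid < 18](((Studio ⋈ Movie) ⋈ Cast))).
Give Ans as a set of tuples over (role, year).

{(Beta, 2006), (Echo, 1980), (Echo, 2006), (Lyra, 1988), (Vega, 1980)}

Studio ⋈ Movie (natural join on mid): {(18, 12, 1988, Sam, 11, Atlas), (18, 12, 1988, Sam, 18, Beta), (18, 12, 1988, Sam, 19, Atlas), (18, 12, 1988, Sam, 4, Orion), (18, 20, 1980, Mo, 11, Atlas), (18, 20, 1980, Mo, 18, Beta), (18, 20, 1980, Mo, 19, Atlas), (18, 20, 1980, Mo, 4, Orion), (3, 12, 2006, Mo, 18, Alpha), (3, 12, 2006, Mo, 26, Omega), (3, 12, 2006, Mo, 27, Gamma), (3, 12, 2006, Mo, 3, Omega), (3, 12, 2006, Mo, 33, Beta), (3, 12, 2006, Mo, 6, Zephyr), (3, 2, 1980, Yan, 18, Alpha), (3, 2, 1980, Yan, 26, Omega), (3, 2, 1980, Yan, 27, Gamma), (3, 2, 1980, Yan, 3, Omega), (3, 2, 1980, Yan, 33, Beta), (3, 2, 1980, Yan, 6, Zephyr), (3, 20, 2001, Ivy, 18, Alpha), (3, 20, 2001, Ivy, 26, Omega), (3, 20, 2001, Ivy, 27, Gamma), (3, 20, 2001, Ivy, 3, Omega), (3, 20, 2001, Ivy, 33, Beta), (3, 20, 2001, Ivy, 6, Zephyr), (3, 21, 2015, Eve, 18, Alpha), (3, 21, 2015, Eve, 26, Omega), (3, 21, 2015, Eve, 27, Gamma), (3, 21, 2015, Eve, 3, Omega), (3, 21, 2015, Eve, 33, Beta), (3, 21, 2015, Eve, 6, Zephyr), (3, 29, 2008, Pat, 18, Alpha), (3, 29, 2008, Pat, 26, Omega), (3, 29, 2008, Pat, 27, Gamma), (3, 29, 2008, Pat, 3, Omega), (3, 29, 2008, Pat, 33, Beta), (3, 29, 2008, Pat, 6, Zephyr)}
(Studio ⋈ Movie) ⋈ Cast (natural join on year): {(18, 12, 1988, Sam, 11, Atlas, Lyra, Eve), (18, 12, 1988, Sam, 18, Beta, Lyra, Eve), (18, 12, 1988, Sam, 19, Atlas, Lyra, Eve), (18, 12, 1988, Sam, 4, Orion, Lyra, Eve), (18, 20, 1980, Mo, 11, Atlas, Echo, Lee), (18, 20, 1980, Mo, 11, Atlas, Vega, Ada), (18, 20, 1980, Mo, 18, Beta, Echo, Lee), (18, 20, 1980, Mo, 18, Beta, Vega, Ada), (18, 20, 1980, Mo, 19, Atlas, Echo, Lee), (18, 20, 1980, Mo, 19, Atlas, Vega, Ada), (18, 20, 1980, Mo, 4, Orion, Echo, Lee), (18, 20, 1980, Mo, 4, Orion, Vega, Ada), (3, 12, 2006, Mo, 18, Alpha, Beta, Gus), (3, 12, 2006, Mo, 18, Alpha, Echo, Dee), (3, 12, 2006, Mo, 26, Omega, Beta, Gus), (3, 12, 2006, Mo, 26, Omega, Echo, Dee), (3, 12, 2006, Mo, 27, Gamma, Beta, Gus), (3, 12, 2006, Mo, 27, Gamma, Echo, Dee), (3, 12, 2006, Mo, 3, Omega, Beta, Gus), (3, 12, 2006, Mo, 3, Omega, Echo, Dee), (3, 12, 2006, Mo, 33, Beta, Beta, Gus), (3, 12, 2006, Mo, 33, Beta, Echo, Dee), (3, 12, 2006, Mo, 6, Zephyr, Beta, Gus), (3, 12, 2006, Mo, 6, Zephyr, Echo, Dee), (3, 2, 1980, Yan, 18, Alpha, Echo, Lee), (3, 2, 1980, Yan, 18, Alpha, Vega, Ada), (3, 2, 1980, Yan, 26, Omega, Echo, Lee), (3, 2, 1980, Yan, 26, Omega, Vega, Ada), (3, 2, 1980, Yan, 27, Gamma, Echo, Lee), (3, 2, 1980, Yan, 27, Gamma, Vega, Ada), (3, 2, 1980, Yan, 3, Omega, Echo, Lee), (3, 2, 1980, Yan, 3, Omega, Vega, Ada), (3, 2, 1980, Yan, 33, Beta, Echo, Lee), (3, 2, 1980, Yan, 33, Beta, Vega, Ada), (3, 2, 1980, Yan, 6, Zephyr, Echo, Lee), (3, 2, 1980, Yan, 6, Zephyr, Vega, Ada), (3, 29, 2008, Pat, 18, Alpha, Argo, Ola), (3, 29, 2008, Pat, 26, Omega, Argo, Ola), (3, 29, 2008, Pat, 27, Gamma, Argo, Ola), (3, 29, 2008, Pat, 3, Omega, Argo, Ola), (3, 29, 2008, Pat, 33, Beta, Argo, Ola), (3, 29, 2008, Pat, 6, Zephyr, Argo, Ola)}
σ[aid < 18]: keep tuples satisfying aid < 18 → {(18, 12, 1988, Sam, 11, Atlas, Lyra, Eve), (18, 12, 1988, Sam, 18, Beta, Lyra, Eve), (18, 12, 1988, Sam, 19, Atlas, Lyra, Eve), (18, 12, 1988, Sam, 4, Orion, Lyra, Eve), (3, 12, 2006, Mo, 18, Alpha, Beta, Gus), (3, 12, 2006, Mo, 18, Alpha, Echo, Dee), (3, 12, 2006, Mo, 26, Omega, Beta, Gus), (3, 12, 2006, Mo, 26, Omega, Echo, Dee), (3, 12, 2006, Mo, 27, Gamma, Beta, Gus), (3, 12, 2006, Mo, 27, Gamma, Echo, Dee), (3, 12, 2006, Mo, 3, Omega, Beta, Gus), (3, 12, 2006, Mo, 3, Omega, Echo, Dee), (3, 12, 2006, Mo, 33, Beta, Beta, Gus), (3, 12, 2006, Mo, 33, Beta, Echo, Dee), (3, 12, 2006, Mo, 6, Zephyr, Beta, Gus), (3, 12, 2006, Mo, 6, Zephyr, Echo, Dee), (3, 2, 1980, Yan, 18, Alpha, Echo, Lee), (3, 2, 1980, Yan, 18, Alpha, Vega, Ada), (3, 2, 1980, Yan, 26, Omega, Echo, Lee), (3, 2, 1980, Yan, 26, Omega, Vega, Ada), (3, 2, 1980, Yan, 27, Gamma, Echo, Lee), (3, 2, 1980, Yan, 27, Gamma, Vega, Ada), (3, 2, 1980, Yan, 3, Omega, Echo, Lee), (3, 2, 1980, Yan, 3, Omega, Vega, Ada), (3, 2, 1980, Yan, 33, Beta, Echo, Lee), (3, 2, 1980, Yan, 33, Beta, Vega, Ada), (3, 2, 1980, Yan, 6, Zephyr, Echo, Lee), (3, 2, 1980, Yan, 6, Zephyr, Vega, Ada)}
Projecting to role, year (23 duplicate(s) eliminated): {(Beta, 2006), (Echo, 1980), (Echo, 2006), (Lyra, 1988), (Vega, 1980)}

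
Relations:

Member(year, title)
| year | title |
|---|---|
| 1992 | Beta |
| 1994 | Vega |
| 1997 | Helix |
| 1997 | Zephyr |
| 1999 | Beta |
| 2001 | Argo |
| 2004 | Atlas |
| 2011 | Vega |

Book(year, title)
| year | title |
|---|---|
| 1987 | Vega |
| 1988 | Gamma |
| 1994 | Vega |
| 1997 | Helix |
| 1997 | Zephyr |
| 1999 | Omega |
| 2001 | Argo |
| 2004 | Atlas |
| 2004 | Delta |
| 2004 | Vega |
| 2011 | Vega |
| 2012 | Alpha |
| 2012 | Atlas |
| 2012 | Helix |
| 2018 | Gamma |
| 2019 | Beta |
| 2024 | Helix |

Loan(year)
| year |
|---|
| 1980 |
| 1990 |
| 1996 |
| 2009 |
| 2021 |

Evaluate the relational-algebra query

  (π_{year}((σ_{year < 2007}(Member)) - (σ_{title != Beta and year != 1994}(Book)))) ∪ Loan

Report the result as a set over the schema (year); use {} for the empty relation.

{1980, 1990, 1992, 1994, 1996, 1999, 2009, 2021}

Apply σ_{year < 2007}; surviving tuples: {(1992, Beta), (1994, Vega), (1997, Helix), (1997, Zephyr), (1999, Beta), (2001, Argo), (2004, Atlas)}
Apply σ_{title != Beta and year != 1994}; surviving tuples: {(1987, Vega), (1988, Gamma), (1997, Helix), (1997, Zephyr), (1999, Omega), (2001, Argo), (2004, Atlas), (2004, Delta), (2004, Vega), (2011, Vega), (2012, Alpha), (2012, Atlas), (2012, Helix), (2018, Gamma), (2024, Helix)}
Difference: {(1992, Beta), (1994, Vega), (1997, Helix), (1997, Zephyr), (1999, Beta), (2001, Argo), (2004, Atlas)} with {(1987, Vega), (1988, Gamma), (1997, Helix), (1997, Zephyr), (1999, Omega), (2001, Argo), (2004, Atlas), (2004, Delta), (2004, Vega), (2011, Vega), (2012, Alpha), (2012, Atlas), (2012, Helix), (2018, Gamma), (2024, Helix)} → {(1992, Beta), (1994, Vega), (1999, Beta)}
Projecting to year: {1992, 1994, 1999}
Union: {1992, 1994, 1999} with {1980, 1990, 1996, 2009, 2021} → {1980, 1990, 1992, 1994, 1996, 1999, 2009, 2021}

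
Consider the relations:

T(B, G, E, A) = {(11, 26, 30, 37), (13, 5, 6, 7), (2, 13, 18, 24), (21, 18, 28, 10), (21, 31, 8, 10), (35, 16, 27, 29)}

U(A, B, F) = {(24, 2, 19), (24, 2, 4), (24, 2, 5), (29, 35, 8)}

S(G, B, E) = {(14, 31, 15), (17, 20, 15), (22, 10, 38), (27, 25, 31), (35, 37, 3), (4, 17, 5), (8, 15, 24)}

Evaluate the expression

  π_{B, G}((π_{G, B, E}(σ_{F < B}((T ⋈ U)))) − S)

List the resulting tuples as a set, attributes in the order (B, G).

{(35, 16)}

Joining T and U on B, A yields {(2, 13, 18, 24, 19), (2, 13, 18, 24, 4), (2, 13, 18, 24, 5), (35, 16, 27, 29, 8)}.
Selection F < B: {(35, 16, 27, 29, 8)}
Keep only column(s) G, B, E: {(16, 35, 27)}
Taking the difference: {(16, 35, 27)}
Keep only column(s) B, G: {(35, 16)}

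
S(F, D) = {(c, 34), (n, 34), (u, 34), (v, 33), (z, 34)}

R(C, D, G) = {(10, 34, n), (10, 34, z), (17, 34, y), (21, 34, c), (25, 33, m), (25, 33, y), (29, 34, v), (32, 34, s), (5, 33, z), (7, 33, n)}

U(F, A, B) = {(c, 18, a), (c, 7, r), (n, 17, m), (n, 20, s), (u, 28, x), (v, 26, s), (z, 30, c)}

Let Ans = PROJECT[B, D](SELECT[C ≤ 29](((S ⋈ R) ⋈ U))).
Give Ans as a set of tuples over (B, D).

{(a, 34), (c, 34), (m, 34), (r, 34), (s, 33), (s, 34), (x, 34)}

S ⋈ R (natural join on D): {(c, 34, 10, n), (c, 34, 10, z), (c, 34, 17, y), (c, 34, 21, c), (c, 34, 29, v), (c, 34, 32, s), (n, 34, 10, n), (n, 34, 10, z), (n, 34, 17, y), (n, 34, 21, c), (n, 34, 29, v), (n, 34, 32, s), (u, 34, 10, n), (u, 34, 10, z), (u, 34, 17, y), (u, 34, 21, c), (u, 34, 29, v), (u, 34, 32, s), (v, 33, 25, m), (v, 33, 25, y), (v, 33, 5, z), (v, 33, 7, n), (z, 34, 10, n), (z, 34, 10, z), (z, 34, 17, y), (z, 34, 21, c), (z, 34, 29, v), (z, 34, 32, s)}
(S ⋈ R) ⋈ U (natural join on F): {(c, 34, 10, n, 18, a), (c, 34, 10, n, 7, r), (c, 34, 10, z, 18, a), (c, 34, 10, z, 7, r), (c, 34, 17, y, 18, a), (c, 34, 17, y, 7, r), (c, 34, 21, c, 18, a), (c, 34, 21, c, 7, r), (c, 34, 29, v, 18, a), (c, 34, 29, v, 7, r), (c, 34, 32, s, 18, a), (c, 34, 32, s, 7, r), (n, 34, 10, n, 17, m), (n, 34, 10, n, 20, s), (n, 34, 10, z, 17, m), (n, 34, 10, z, 20, s), (n, 34, 17, y, 17, m), (n, 34, 17, y, 20, s), (n, 34, 21, c, 17, m), (n, 34, 21, c, 20, s), (n, 34, 29, v, 17, m), (n, 34, 29, v, 20, s), (n, 34, 32, s, 17, m), (n, 34, 32, s, 20, s), (u, 34, 10, n, 28, x), (u, 34, 10, z, 28, x), (u, 34, 17, y, 28, x), (u, 34, 21, c, 28, x), (u, 34, 29, v, 28, x), (u, 34, 32, s, 28, x), (v, 33, 25, m, 26, s), (v, 33, 25, y, 26, s), (v, 33, 5, z, 26, s), (v, 33, 7, n, 26, s), (z, 34, 10, n, 30, c), (z, 34, 10, z, 30, c), (z, 34, 17, y, 30, c), (z, 34, 21, c, 30, c), (z, 34, 29, v, 30, c), (z, 34, 32, s, 30, c)}
Filtering on C ≤ 29 leaves {(c, 34, 10, n, 18, a), (c, 34, 10, n, 7, r), (c, 34, 10, z, 18, a), (c, 34, 10, z, 7, r), (c, 34, 17, y, 18, a), (c, 34, 17, y, 7, r), (c, 34, 21, c, 18, a), (c, 34, 21, c, 7, r), (c, 34, 29, v, 18, a), (c, 34, 29, v, 7, r), (n, 34, 10, n, 17, m), (n, 34, 10, n, 20, s), (n, 34, 10, z, 17, m), (n, 34, 10, z, 20, s), (n, 34, 17, y, 17, m), (n, 34, 17, y, 20, s), (n, 34, 21, c, 17, m), (n, 34, 21, c, 20, s), (n, 34, 29, v, 17, m), (n, 34, 29, v, 20, s), (u, 34, 10, n, 28, x), (u, 34, 10, z, 28, x), (u, 34, 17, y, 28, x), (u, 34, 21, c, 28, x), (u, 34, 29, v, 28, x), (v, 33, 25, m, 26, s), (v, 33, 25, y, 26, s), (v, 33, 5, z, 26, s), (v, 33, 7, n, 26, s), (z, 34, 10, n, 30, c), (z, 34, 10, z, 30, c), (z, 34, 17, y, 30, c), (z, 34, 21, c, 30, c), (z, 34, 29, v, 30, c)}.
π[B, D]: project onto (B, D) (27 duplicate(s) eliminated) → {(a, 34), (c, 34), (m, 34), (r, 34), (s, 33), (s, 34), (x, 34)}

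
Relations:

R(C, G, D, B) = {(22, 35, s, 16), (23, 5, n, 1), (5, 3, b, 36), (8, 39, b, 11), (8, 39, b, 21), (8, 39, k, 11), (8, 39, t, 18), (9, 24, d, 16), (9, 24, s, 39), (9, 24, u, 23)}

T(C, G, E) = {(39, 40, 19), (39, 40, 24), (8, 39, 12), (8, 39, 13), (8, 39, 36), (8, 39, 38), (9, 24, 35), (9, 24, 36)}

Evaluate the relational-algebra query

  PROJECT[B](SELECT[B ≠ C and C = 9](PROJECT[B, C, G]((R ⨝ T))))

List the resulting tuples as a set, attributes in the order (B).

{16, 23, 39}

Natural join on C, G: {(8, 39, b, 11, 12), (8, 39, b, 11, 13), (8, 39, b, 11, 36), (8, 39, b, 11, 38), (8, 39, b, 21, 12), (8, 39, b, 21, 13), (8, 39, b, 21, 36), (8, 39, b, 21, 38), (8, 39, k, 11, 12), (8, 39, k, 11, 13), (8, 39, k, 11, 36), (8, 39, k, 11, 38), (8, 39, t, 18, 12), (8, 39, t, 18, 13), (8, 39, t, 18, 36), (8, 39, t, 18, 38), (9, 24, d, 16, 35), (9, 24, d, 16, 36), (9, 24, s, 39, 35), (9, 24, s, 39, 36), (9, 24, u, 23, 35), (9, 24, u, 23, 36)}
Projecting to B, C, G (16 duplicate(s) eliminated): {(11, 8, 39), (16, 9, 24), (18, 8, 39), (21, 8, 39), (23, 9, 24), (39, 9, 24)}
σ[B ≠ C and C = 9]: keep tuples satisfying B ≠ C and C = 9 → {(16, 9, 24), (23, 9, 24), (39, 9, 24)}
Projecting to B: {16, 23, 39}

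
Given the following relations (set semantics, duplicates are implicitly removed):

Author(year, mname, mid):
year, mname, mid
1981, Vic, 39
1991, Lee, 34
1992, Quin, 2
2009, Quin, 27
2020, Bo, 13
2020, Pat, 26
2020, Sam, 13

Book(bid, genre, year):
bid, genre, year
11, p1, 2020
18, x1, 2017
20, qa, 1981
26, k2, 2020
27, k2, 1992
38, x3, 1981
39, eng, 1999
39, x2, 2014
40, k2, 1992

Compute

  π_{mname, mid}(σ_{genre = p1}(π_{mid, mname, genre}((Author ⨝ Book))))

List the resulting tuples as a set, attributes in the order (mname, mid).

{(Bo, 13), (Pat, 26), (Sam, 13)}

Joining Author and Book on year yields {(1981, Vic, 39, 20, qa), (1981, Vic, 39, 38, x3), (1992, Quin, 2, 27, k2), (1992, Quin, 2, 40, k2), (2020, Bo, 13, 11, p1), (2020, Bo, 13, 26, k2), (2020, Pat, 26, 11, p1), (2020, Pat, 26, 26, k2), (2020, Sam, 13, 11, p1), (2020, Sam, 13, 26, k2)}.
π[mid, mname, genre]: project onto (mid, mname, genre) (1 duplicate(s) eliminated) → {(13, Bo, k2), (13, Bo, p1), (13, Sam, k2), (13, Sam, p1), (2, Quin, k2), (26, Pat, k2), (26, Pat, p1), (39, Vic, qa), (39, Vic, x3)}
Apply σ_{genre = p1}; surviving tuples: {(13, Bo, p1), (13, Sam, p1), (26, Pat, p1)}
π[mname, mid]: project onto (mname, mid) → {(Bo, 13), (Pat, 26), (Sam, 13)}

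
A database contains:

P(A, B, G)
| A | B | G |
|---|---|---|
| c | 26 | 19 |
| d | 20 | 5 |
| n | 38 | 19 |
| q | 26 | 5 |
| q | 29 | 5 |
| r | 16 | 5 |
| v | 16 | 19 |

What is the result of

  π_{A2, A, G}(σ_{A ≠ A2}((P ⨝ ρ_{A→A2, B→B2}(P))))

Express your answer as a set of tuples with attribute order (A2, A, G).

ρ[A→A2, B→B2]: schema becomes (A2, B2, G); tuples unchanged.
Natural join on G: {(c, 26, 19, c, 26), (c, 26, 19, n, 38), (c, 26, 19, v, 16), (d, 20, 5, d, 20), (d, 20, 5, q, 26), (d, 20, 5, q, 29), (d, 20, 5, r, 16), (n, 38, 19, c, 26), (n, 38, 19, n, 38), (n, 38, 19, v, 16), (q, 26, 5, d, 20), (q, 26, 5, q, 26), (q, 26, 5, q, 29), (q, 26, 5, r, 16), (q, 29, 5, d, 20), (q, 29, 5, q, 26), (q, 29, 5, q, 29), (q, 29, 5, r, 16), (r, 16, 5, d, 20), (r, 16, 5, q, 26), (r, 16, 5, q, 29), (r, 16, 5, r, 16), (v, 16, 19, c, 26), (v, 16, 19, n, 38), (v, 16, 19, v, 16)}
σ[A ≠ A2]: keep tuples satisfying A ≠ A2 → {(c, 26, 19, n, 38), (c, 26, 19, v, 16), (d, 20, 5, q, 26), (d, 20, 5, q, 29), (d, 20, 5, r, 16), (n, 38, 19, c, 26), (n, 38, 19, v, 16), (q, 26, 5, d, 20), (q, 26, 5, r, 16), (q, 29, 5, d, 20), (q, 29, 5, r, 16), (r, 16, 5, d, 20), (r, 16, 5, q, 26), (r, 16, 5, q, 29), (v, 16, 19, c, 26), (v, 16, 19, n, 38)}
Keep only column(s) A2, A, G (4 duplicate(s) eliminated): {(c, n, 19), (c, v, 19), (d, q, 5), (d, r, 5), (n, c, 19), (n, v, 19), (q, d, 5), (q, r, 5), (r, d, 5), (r, q, 5), (v, c, 19), (v, n, 19)}

{(c, n, 19), (c, v, 19), (d, q, 5), (d, r, 5), (n, c, 19), (n, v, 19), (q, d, 5), (q, r, 5), (r, d, 5), (r, q, 5), (v, c, 19), (v, n, 19)}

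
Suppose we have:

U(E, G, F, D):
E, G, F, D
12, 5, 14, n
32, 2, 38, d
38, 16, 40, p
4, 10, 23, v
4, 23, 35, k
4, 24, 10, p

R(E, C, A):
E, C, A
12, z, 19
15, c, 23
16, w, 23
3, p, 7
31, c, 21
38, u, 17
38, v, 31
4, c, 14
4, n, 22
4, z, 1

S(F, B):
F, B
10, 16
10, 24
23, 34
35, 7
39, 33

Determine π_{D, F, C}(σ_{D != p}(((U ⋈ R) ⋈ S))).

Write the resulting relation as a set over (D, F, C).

{(k, 35, c), (k, 35, n), (k, 35, z), (v, 23, c), (v, 23, n), (v, 23, z)}

Joining U and R on E yields {(12, 5, 14, n, z, 19), (38, 16, 40, p, u, 17), (38, 16, 40, p, v, 31), (4, 10, 23, v, c, 14), (4, 10, 23, v, n, 22), (4, 10, 23, v, z, 1), (4, 23, 35, k, c, 14), (4, 23, 35, k, n, 22), (4, 23, 35, k, z, 1), (4, 24, 10, p, c, 14), (4, 24, 10, p, n, 22), (4, 24, 10, p, z, 1)}.
Joining (U ⋈ R) and S on F yields {(4, 10, 23, v, c, 14, 34), (4, 10, 23, v, n, 22, 34), (4, 10, 23, v, z, 1, 34), (4, 23, 35, k, c, 14, 7), (4, 23, 35, k, n, 22, 7), (4, 23, 35, k, z, 1, 7), (4, 24, 10, p, c, 14, 16), (4, 24, 10, p, c, 14, 24), (4, 24, 10, p, n, 22, 16), (4, 24, 10, p, n, 22, 24), (4, 24, 10, p, z, 1, 16), (4, 24, 10, p, z, 1, 24)}.
Filtering on D != p leaves {(4, 10, 23, v, c, 14, 34), (4, 10, 23, v, n, 22, 34), (4, 10, 23, v, z, 1, 34), (4, 23, 35, k, c, 14, 7), (4, 23, 35, k, n, 22, 7), (4, 23, 35, k, z, 1, 7)}.
Keep only column(s) D, F, C: {(k, 35, c), (k, 35, n), (k, 35, z), (v, 23, c), (v, 23, n), (v, 23, z)}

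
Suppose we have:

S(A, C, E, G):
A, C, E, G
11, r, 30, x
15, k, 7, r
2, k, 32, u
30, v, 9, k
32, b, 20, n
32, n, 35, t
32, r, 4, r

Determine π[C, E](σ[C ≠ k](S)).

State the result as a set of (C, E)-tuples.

σ[C ≠ k]: keep tuples satisfying C ≠ k → {(11, r, 30, x), (30, v, 9, k), (32, b, 20, n), (32, n, 35, t), (32, r, 4, r)}
Projecting to C, E: {(b, 20), (n, 35), (r, 30), (r, 4), (v, 9)}

{(b, 20), (n, 35), (r, 30), (r, 4), (v, 9)}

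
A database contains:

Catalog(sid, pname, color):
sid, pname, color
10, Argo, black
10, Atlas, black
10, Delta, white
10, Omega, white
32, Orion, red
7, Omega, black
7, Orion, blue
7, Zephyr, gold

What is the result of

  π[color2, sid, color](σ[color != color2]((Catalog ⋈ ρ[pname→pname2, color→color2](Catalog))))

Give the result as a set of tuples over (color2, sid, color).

{(black, 10, white), (black, 7, blue), (black, 7, gold), (blue, 7, black), (blue, 7, gold), (gold, 7, black), (gold, 7, blue), (white, 10, black)}

ρ[pname→pname2, color→color2]: schema becomes (sid, pname2, color2); tuples unchanged.
Joining Catalog and ρ[pname→pname2, color→color2](Catalog) on sid yields {(10, Argo, black, Argo, black), (10, Argo, black, Atlas, black), (10, Argo, black, Delta, white), (10, Argo, black, Omega, white), (10, Atlas, black, Argo, black), (10, Atlas, black, Atlas, black), (10, Atlas, black, Delta, white), (10, Atlas, black, Omega, white), (10, Delta, white, Argo, black), (10, Delta, white, Atlas, black), (10, Delta, white, Delta, white), (10, Delta, white, Omega, white), (10, Omega, white, Argo, black), (10, Omega, white, Atlas, black), (10, Omega, white, Delta, white), (10, Omega, white, Omega, white), (32, Orion, red, Orion, red), (7, Omega, black, Omega, black), (7, Omega, black, Orion, blue), (7, Omega, black, Zephyr, gold), (7, Orion, blue, Omega, black), (7, Orion, blue, Orion, blue), (7, Orion, blue, Zephyr, gold), (7, Zephyr, gold, Omega, black), (7, Zephyr, gold, Orion, blue), (7, Zephyr, gold, Zephyr, gold)}.
Selection color != color2: {(10, Argo, black, Delta, white), (10, Argo, black, Omega, white), (10, Atlas, black, Delta, white), (10, Atlas, black, Omega, white), (10, Delta, white, Argo, black), (10, Delta, white, Atlas, black), (10, Omega, white, Argo, black), (10, Omega, white, Atlas, black), (7, Omega, black, Orion, blue), (7, Omega, black, Zephyr, gold), (7, Orion, blue, Omega, black), (7, Orion, blue, Zephyr, gold), (7, Zephyr, gold, Omega, black), (7, Zephyr, gold, Orion, blue)}
Projecting to color2, sid, color (6 duplicate(s) eliminated): {(black, 10, white), (black, 7, blue), (black, 7, gold), (blue, 7, black), (blue, 7, gold), (gold, 7, black), (gold, 7, blue), (white, 10, black)}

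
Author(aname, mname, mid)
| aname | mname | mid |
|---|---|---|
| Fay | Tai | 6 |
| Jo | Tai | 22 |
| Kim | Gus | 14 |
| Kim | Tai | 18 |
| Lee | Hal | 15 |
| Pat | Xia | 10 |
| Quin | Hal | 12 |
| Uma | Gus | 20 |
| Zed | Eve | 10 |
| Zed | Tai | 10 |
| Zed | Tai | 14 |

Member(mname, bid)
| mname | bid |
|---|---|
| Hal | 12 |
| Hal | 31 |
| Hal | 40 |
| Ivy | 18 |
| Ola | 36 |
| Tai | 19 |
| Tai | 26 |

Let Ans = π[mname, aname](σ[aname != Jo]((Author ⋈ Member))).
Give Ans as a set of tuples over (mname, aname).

Author ⋈ Member (natural join on mname): {(Fay, Tai, 6, 19), (Fay, Tai, 6, 26), (Jo, Tai, 22, 19), (Jo, Tai, 22, 26), (Kim, Tai, 18, 19), (Kim, Tai, 18, 26), (Lee, Hal, 15, 12), (Lee, Hal, 15, 31), (Lee, Hal, 15, 40), (Quin, Hal, 12, 12), (Quin, Hal, 12, 31), (Quin, Hal, 12, 40), (Zed, Tai, 10, 19), (Zed, Tai, 10, 26), (Zed, Tai, 14, 19), (Zed, Tai, 14, 26)}
Selection aname != Jo: {(Fay, Tai, 6, 19), (Fay, Tai, 6, 26), (Kim, Tai, 18, 19), (Kim, Tai, 18, 26), (Lee, Hal, 15, 12), (Lee, Hal, 15, 31), (Lee, Hal, 15, 40), (Quin, Hal, 12, 12), (Quin, Hal, 12, 31), (Quin, Hal, 12, 40), (Zed, Tai, 10, 19), (Zed, Tai, 10, 26), (Zed, Tai, 14, 19), (Zed, Tai, 14, 26)}
Keep only column(s) mname, aname (9 duplicate(s) eliminated): {(Hal, Lee), (Hal, Quin), (Tai, Fay), (Tai, Kim), (Tai, Zed)}

{(Hal, Lee), (Hal, Quin), (Tai, Fay), (Tai, Kim), (Tai, Zed)}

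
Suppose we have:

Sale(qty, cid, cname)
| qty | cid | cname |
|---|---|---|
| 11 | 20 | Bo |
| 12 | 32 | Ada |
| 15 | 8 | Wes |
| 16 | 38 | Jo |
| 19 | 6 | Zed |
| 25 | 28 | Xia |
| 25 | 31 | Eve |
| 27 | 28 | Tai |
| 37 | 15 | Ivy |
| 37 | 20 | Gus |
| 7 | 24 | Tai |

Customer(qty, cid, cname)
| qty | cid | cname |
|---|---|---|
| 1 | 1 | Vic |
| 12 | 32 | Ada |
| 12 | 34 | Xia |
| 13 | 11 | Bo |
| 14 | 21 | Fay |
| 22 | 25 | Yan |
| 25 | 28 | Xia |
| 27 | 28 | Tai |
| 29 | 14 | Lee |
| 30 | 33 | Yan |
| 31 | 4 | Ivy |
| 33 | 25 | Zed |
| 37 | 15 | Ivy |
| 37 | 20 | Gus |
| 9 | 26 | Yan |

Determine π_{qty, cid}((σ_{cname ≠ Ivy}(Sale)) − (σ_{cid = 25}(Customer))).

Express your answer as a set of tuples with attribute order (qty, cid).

{(11, 20), (12, 32), (15, 8), (16, 38), (19, 6), (25, 28), (25, 31), (27, 28), (37, 20), (7, 24)}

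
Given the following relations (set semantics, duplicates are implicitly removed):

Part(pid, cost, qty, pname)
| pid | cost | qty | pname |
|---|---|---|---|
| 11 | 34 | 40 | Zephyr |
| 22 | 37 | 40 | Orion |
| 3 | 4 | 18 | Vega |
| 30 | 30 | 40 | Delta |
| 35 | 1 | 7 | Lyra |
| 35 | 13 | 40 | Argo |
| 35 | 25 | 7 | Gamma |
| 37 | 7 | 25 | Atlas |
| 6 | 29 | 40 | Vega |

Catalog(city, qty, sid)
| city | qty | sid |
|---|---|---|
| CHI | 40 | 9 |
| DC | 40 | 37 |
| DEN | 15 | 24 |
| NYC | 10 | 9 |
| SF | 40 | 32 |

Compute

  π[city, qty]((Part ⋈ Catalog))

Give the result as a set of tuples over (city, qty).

{(CHI, 40), (DC, 40), (SF, 40)}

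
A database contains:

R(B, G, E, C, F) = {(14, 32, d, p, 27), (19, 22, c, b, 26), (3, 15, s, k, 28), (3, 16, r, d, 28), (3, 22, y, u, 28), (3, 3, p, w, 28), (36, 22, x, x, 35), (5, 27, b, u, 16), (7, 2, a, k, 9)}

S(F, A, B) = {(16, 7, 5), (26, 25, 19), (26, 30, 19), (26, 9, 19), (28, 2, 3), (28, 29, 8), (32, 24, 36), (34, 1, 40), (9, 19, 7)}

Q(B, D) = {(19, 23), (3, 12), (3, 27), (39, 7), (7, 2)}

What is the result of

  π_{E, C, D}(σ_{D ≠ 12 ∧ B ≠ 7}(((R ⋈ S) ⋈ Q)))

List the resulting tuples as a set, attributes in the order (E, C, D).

{(c, b, 23), (p, w, 27), (r, d, 27), (s, k, 27), (y, u, 27)}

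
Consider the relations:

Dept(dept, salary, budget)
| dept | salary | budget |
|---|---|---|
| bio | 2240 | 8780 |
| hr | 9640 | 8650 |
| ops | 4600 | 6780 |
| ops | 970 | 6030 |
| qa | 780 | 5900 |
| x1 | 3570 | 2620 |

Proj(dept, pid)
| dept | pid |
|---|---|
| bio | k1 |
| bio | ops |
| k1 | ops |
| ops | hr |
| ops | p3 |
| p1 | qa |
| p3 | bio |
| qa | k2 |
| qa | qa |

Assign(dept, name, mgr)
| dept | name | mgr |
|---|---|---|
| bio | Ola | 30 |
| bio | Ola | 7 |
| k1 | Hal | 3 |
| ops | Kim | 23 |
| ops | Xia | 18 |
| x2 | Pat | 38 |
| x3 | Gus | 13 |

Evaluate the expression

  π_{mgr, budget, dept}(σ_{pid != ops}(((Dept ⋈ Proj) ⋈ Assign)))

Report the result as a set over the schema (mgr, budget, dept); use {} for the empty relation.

Joining Dept and Proj on dept yields {(bio, 2240, 8780, k1), (bio, 2240, 8780, ops), (ops, 4600, 6780, hr), (ops, 4600, 6780, p3), (ops, 970, 6030, hr), (ops, 970, 6030, p3), (qa, 780, 5900, k2), (qa, 780, 5900, qa)}.
Joining (Dept ⋈ Proj) and Assign on dept yields {(bio, 2240, 8780, k1, Ola, 30), (bio, 2240, 8780, k1, Ola, 7), (bio, 2240, 8780, ops, Ola, 30), (bio, 2240, 8780, ops, Ola, 7), (ops, 4600, 6780, hr, Kim, 23), (ops, 4600, 6780, hr, Xia, 18), (ops, 4600, 6780, p3, Kim, 23), (ops, 4600, 6780, p3, Xia, 18), (ops, 970, 6030, hr, Kim, 23), (ops, 970, 6030, hr, Xia, 18), (ops, 970, 6030, p3, Kim, 23), (ops, 970, 6030, p3, Xia, 18)}.
Selection pid != ops: {(bio, 2240, 8780, k1, Ola, 30), (bio, 2240, 8780, k1, Ola, 7), (ops, 4600, 6780, hr, Kim, 23), (ops, 4600, 6780, hr, Xia, 18), (ops, 4600, 6780, p3, Kim, 23), (ops, 4600, 6780, p3, Xia, 18), (ops, 970, 6030, hr, Kim, 23), (ops, 970, 6030, hr, Xia, 18), (ops, 970, 6030, p3, Kim, 23), (ops, 970, 6030, p3, Xia, 18)}
π[mgr, budget, dept]: project onto (mgr, budget, dept) (4 duplicate(s) eliminated) → {(18, 6030, ops), (18, 6780, ops), (23, 6030, ops), (23, 6780, ops), (30, 8780, bio), (7, 8780, bio)}

{(18, 6030, ops), (18, 6780, ops), (23, 6030, ops), (23, 6780, ops), (30, 8780, bio), (7, 8780, bio)}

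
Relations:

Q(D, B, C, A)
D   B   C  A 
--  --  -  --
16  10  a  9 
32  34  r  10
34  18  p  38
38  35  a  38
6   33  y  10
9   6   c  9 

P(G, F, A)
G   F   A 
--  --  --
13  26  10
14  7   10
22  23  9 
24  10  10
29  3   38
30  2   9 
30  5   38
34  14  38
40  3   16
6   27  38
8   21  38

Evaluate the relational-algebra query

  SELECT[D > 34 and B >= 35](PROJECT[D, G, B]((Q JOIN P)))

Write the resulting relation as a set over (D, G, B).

{(38, 29, 35), (38, 30, 35), (38, 34, 35), (38, 6, 35), (38, 8, 35)}

Natural join on A: {(16, 10, a, 9, 22, 23), (16, 10, a, 9, 30, 2), (32, 34, r, 10, 13, 26), (32, 34, r, 10, 14, 7), (32, 34, r, 10, 24, 10), (34, 18, p, 38, 29, 3), (34, 18, p, 38, 30, 5), (34, 18, p, 38, 34, 14), (34, 18, p, 38, 6, 27), (34, 18, p, 38, 8, 21), (38, 35, a, 38, 29, 3), (38, 35, a, 38, 30, 5), (38, 35, a, 38, 34, 14), (38, 35, a, 38, 6, 27), (38, 35, a, 38, 8, 21), (6, 33, y, 10, 13, 26), (6, 33, y, 10, 14, 7), (6, 33, y, 10, 24, 10), (9, 6, c, 9, 22, 23), (9, 6, c, 9, 30, 2)}
Keep only column(s) D, G, B: {(16, 22, 10), (16, 30, 10), (32, 13, 34), (32, 14, 34), (32, 24, 34), (34, 29, 18), (34, 30, 18), (34, 34, 18), (34, 6, 18), (34, 8, 18), (38, 29, 35), (38, 30, 35), (38, 34, 35), (38, 6, 35), (38, 8, 35), (6, 13, 33), (6, 14, 33), (6, 24, 33), (9, 22, 6), (9, 30, 6)}
Apply σ_{D > 34 and B >= 35}; surviving tuples: {(38, 29, 35), (38, 30, 35), (38, 34, 35), (38, 6, 35), (38, 8, 35)}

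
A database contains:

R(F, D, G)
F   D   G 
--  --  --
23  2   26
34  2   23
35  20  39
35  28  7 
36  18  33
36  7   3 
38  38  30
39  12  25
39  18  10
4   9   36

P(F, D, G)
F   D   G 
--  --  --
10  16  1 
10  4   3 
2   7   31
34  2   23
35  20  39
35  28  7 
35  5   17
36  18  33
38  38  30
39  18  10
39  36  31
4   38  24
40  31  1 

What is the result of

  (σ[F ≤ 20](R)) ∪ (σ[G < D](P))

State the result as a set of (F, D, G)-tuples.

{(10, 16, 1), (10, 4, 3), (35, 28, 7), (38, 38, 30), (39, 18, 10), (39, 36, 31), (4, 38, 24), (4, 9, 36), (40, 31, 1)}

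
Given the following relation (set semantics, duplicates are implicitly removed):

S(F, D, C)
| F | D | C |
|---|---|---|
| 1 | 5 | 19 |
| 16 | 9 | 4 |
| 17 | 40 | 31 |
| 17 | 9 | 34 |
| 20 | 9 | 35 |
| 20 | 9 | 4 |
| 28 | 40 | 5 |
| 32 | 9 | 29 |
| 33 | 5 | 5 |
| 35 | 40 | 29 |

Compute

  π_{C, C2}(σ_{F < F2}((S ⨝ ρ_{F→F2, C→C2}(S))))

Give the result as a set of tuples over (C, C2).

{(19, 5), (31, 29), (31, 5), (34, 29), (34, 35), (34, 4), (35, 29), (4, 29), (4, 34), (4, 35), (4, 4), (5, 29)}

ρ[F→F2, C→C2]: schema becomes (F2, D, C2); tuples unchanged.
Natural join on D: {(1, 5, 19, 1, 19), (1, 5, 19, 33, 5), (16, 9, 4, 16, 4), (16, 9, 4, 17, 34), (16, 9, 4, 20, 35), (16, 9, 4, 20, 4), (16, 9, 4, 32, 29), (17, 40, 31, 17, 31), (17, 40, 31, 28, 5), (17, 40, 31, 35, 29), (17, 9, 34, 16, 4), (17, 9, 34, 17, 34), (17, 9, 34, 20, 35), (17, 9, 34, 20, 4), (17, 9, 34, 32, 29), (20, 9, 35, 16, 4), (20, 9, 35, 17, 34), (20, 9, 35, 20, 35), (20, 9, 35, 20, 4), (20, 9, 35, 32, 29), (20, 9, 4, 16, 4), (20, 9, 4, 17, 34), (20, 9, 4, 20, 35), (20, 9, 4, 20, 4), (20, 9, 4, 32, 29), (28, 40, 5, 17, 31), (28, 40, 5, 28, 5), (28, 40, 5, 35, 29), (32, 9, 29, 16, 4), (32, 9, 29, 17, 34), (32, 9, 29, 20, 35), (32, 9, 29, 20, 4), (32, 9, 29, 32, 29), (33, 5, 5, 1, 19), (33, 5, 5, 33, 5), (35, 40, 29, 17, 31), (35, 40, 29, 28, 5), (35, 40, 29, 35, 29)}
σ[F < F2]: keep tuples satisfying F < F2 → {(1, 5, 19, 33, 5), (16, 9, 4, 17, 34), (16, 9, 4, 20, 35), (16, 9, 4, 20, 4), (16, 9, 4, 32, 29), (17, 40, 31, 28, 5), (17, 40, 31, 35, 29), (17, 9, 34, 20, 35), (17, 9, 34, 20, 4), (17, 9, 34, 32, 29), (20, 9, 35, 32, 29), (20, 9, 4, 32, 29), (28, 40, 5, 35, 29)}
π_{C, C2} gives {(19, 5), (31, 29), (31, 5), (34, 29), (34, 35), (34, 4), (35, 29), (4, 29), (4, 34), (4, 35), (4, 4), (5, 29)} (1 duplicate(s) eliminated).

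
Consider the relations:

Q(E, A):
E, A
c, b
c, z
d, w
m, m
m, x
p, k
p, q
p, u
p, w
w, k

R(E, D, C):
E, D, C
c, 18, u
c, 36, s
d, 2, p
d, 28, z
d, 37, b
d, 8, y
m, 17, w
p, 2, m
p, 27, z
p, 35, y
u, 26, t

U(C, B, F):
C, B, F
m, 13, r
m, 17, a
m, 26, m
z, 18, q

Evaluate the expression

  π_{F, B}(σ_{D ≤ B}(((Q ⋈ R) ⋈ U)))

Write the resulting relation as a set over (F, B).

{(a, 17), (m, 26), (r, 13)}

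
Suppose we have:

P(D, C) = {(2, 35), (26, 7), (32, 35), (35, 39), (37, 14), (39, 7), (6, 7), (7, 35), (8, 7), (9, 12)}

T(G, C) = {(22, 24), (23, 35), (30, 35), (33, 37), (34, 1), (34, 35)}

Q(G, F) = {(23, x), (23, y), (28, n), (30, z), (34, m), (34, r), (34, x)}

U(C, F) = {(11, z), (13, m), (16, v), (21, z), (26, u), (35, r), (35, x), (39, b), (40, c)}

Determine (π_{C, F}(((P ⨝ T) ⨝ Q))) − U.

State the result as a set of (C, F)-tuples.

{(35, m), (35, y), (35, z)}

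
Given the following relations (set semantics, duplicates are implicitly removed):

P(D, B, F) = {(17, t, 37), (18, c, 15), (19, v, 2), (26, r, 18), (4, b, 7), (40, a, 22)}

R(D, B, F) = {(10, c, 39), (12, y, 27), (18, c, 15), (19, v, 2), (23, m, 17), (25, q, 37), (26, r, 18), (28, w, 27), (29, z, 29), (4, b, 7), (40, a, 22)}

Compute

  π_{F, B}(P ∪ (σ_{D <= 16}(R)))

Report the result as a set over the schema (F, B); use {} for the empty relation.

{(15, c), (18, r), (2, v), (22, a), (27, y), (37, t), (39, c), (7, b)}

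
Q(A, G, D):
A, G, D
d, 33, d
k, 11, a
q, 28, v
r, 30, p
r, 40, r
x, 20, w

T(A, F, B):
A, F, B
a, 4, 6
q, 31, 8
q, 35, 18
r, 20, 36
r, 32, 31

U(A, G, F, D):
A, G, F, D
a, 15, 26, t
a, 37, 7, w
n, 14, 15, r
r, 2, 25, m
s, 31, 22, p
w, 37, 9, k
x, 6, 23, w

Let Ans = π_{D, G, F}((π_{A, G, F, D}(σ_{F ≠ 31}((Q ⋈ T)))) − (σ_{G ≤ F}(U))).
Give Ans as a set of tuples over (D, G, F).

{(p, 30, 20), (p, 30, 32), (r, 40, 20), (r, 40, 32), (v, 28, 35)}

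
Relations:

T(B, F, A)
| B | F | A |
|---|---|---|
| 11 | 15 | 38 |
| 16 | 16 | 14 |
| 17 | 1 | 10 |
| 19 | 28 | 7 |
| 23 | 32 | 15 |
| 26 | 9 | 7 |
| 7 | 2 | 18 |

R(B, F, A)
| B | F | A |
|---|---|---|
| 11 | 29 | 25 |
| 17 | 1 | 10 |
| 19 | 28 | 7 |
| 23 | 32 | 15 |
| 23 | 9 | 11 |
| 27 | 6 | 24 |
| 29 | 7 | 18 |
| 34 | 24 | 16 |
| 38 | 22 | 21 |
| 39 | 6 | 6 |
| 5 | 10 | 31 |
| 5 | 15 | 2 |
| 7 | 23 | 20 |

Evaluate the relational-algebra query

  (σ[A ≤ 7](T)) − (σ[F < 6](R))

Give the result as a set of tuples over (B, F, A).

{(19, 28, 7), (26, 9, 7)}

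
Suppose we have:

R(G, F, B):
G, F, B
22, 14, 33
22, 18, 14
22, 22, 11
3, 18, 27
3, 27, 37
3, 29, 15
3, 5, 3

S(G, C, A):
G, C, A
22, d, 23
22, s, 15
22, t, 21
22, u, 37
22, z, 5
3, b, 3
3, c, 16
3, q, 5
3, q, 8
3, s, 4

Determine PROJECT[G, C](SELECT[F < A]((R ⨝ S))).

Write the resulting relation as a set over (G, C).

Natural join on G: {(22, 14, 33, d, 23), (22, 14, 33, s, 15), (22, 14, 33, t, 21), (22, 14, 33, u, 37), (22, 14, 33, z, 5), (22, 18, 14, d, 23), (22, 18, 14, s, 15), (22, 18, 14, t, 21), (22, 18, 14, u, 37), (22, 18, 14, z, 5), (22, 22, 11, d, 23), (22, 22, 11, s, 15), (22, 22, 11, t, 21), (22, 22, 11, u, 37), (22, 22, 11, z, 5), (3, 18, 27, b, 3), (3, 18, 27, c, 16), (3, 18, 27, q, 5), (3, 18, 27, q, 8), (3, 18, 27, s, 4), (3, 27, 37, b, 3), (3, 27, 37, c, 16), (3, 27, 37, q, 5), (3, 27, 37, q, 8), (3, 27, 37, s, 4), (3, 29, 15, b, 3), (3, 29, 15, c, 16), (3, 29, 15, q, 5), (3, 29, 15, q, 8), (3, 29, 15, s, 4), (3, 5, 3, b, 3), (3, 5, 3, c, 16), (3, 5, 3, q, 5), (3, 5, 3, q, 8), (3, 5, 3, s, 4)}
Filtering on F < A leaves {(22, 14, 33, d, 23), (22, 14, 33, s, 15), (22, 14, 33, t, 21), (22, 14, 33, u, 37), (22, 18, 14, d, 23), (22, 18, 14, t, 21), (22, 18, 14, u, 37), (22, 22, 11, d, 23), (22, 22, 11, u, 37), (3, 5, 3, c, 16), (3, 5, 3, q, 8)}.
Projecting to G, C (5 duplicate(s) eliminated): {(22, d), (22, s), (22, t), (22, u), (3, c), (3, q)}

{(22, d), (22, s), (22, t), (22, u), (3, c), (3, q)}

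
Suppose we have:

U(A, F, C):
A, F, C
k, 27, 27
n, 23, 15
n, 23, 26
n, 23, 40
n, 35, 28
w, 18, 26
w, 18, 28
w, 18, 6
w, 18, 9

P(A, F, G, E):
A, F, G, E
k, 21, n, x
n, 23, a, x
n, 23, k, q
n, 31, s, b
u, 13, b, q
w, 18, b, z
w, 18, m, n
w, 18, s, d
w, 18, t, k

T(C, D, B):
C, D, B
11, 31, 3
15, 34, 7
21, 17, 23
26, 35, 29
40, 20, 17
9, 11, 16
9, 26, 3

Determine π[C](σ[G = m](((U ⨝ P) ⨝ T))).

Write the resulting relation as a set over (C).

U ⋈ P (natural join on A, F): {(n, 23, 15, a, x), (n, 23, 15, k, q), (n, 23, 26, a, x), (n, 23, 26, k, q), (n, 23, 40, a, x), (n, 23, 40, k, q), (w, 18, 26, b, z), (w, 18, 26, m, n), (w, 18, 26, s, d), (w, 18, 26, t, k), (w, 18, 28, b, z), (w, 18, 28, m, n), (w, 18, 28, s, d), (w, 18, 28, t, k), (w, 18, 6, b, z), (w, 18, 6, m, n), (w, 18, 6, s, d), (w, 18, 6, t, k), (w, 18, 9, b, z), (w, 18, 9, m, n), (w, 18, 9, s, d), (w, 18, 9, t, k)}
(U ⨝ P) ⋈ T (natural join on C): {(n, 23, 15, a, x, 34, 7), (n, 23, 15, k, q, 34, 7), (n, 23, 26, a, x, 35, 29), (n, 23, 26, k, q, 35, 29), (n, 23, 40, a, x, 20, 17), (n, 23, 40, k, q, 20, 17), (w, 18, 26, b, z, 35, 29), (w, 18, 26, m, n, 35, 29), (w, 18, 26, s, d, 35, 29), (w, 18, 26, t, k, 35, 29), (w, 18, 9, b, z, 11, 16), (w, 18, 9, b, z, 26, 3), (w, 18, 9, m, n, 11, 16), (w, 18, 9, m, n, 26, 3), (w, 18, 9, s, d, 11, 16), (w, 18, 9, s, d, 26, 3), (w, 18, 9, t, k, 11, 16), (w, 18, 9, t, k, 26, 3)}
σ[G = m]: keep tuples satisfying G = m → {(w, 18, 26, m, n, 35, 29), (w, 18, 9, m, n, 11, 16), (w, 18, 9, m, n, 26, 3)}
π[C]: project onto (C) (1 duplicate(s) eliminated) → {26, 9}

{26, 9}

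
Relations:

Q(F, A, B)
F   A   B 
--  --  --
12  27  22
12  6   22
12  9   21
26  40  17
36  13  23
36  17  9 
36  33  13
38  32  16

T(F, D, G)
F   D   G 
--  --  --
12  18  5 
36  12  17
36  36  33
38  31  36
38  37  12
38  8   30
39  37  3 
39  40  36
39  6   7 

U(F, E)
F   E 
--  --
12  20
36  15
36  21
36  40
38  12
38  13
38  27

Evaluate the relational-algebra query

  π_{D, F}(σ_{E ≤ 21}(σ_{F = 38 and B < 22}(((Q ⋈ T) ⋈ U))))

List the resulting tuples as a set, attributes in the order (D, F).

Q ⋈ T (natural join on F): {(12, 27, 22, 18, 5), (12, 6, 22, 18, 5), (12, 9, 21, 18, 5), (36, 13, 23, 12, 17), (36, 13, 23, 36, 33), (36, 17, 9, 12, 17), (36, 17, 9, 36, 33), (36, 33, 13, 12, 17), (36, 33, 13, 36, 33), (38, 32, 16, 31, 36), (38, 32, 16, 37, 12), (38, 32, 16, 8, 30)}
(Q ⋈ T) ⋈ U (natural join on F): {(12, 27, 22, 18, 5, 20), (12, 6, 22, 18, 5, 20), (12, 9, 21, 18, 5, 20), (36, 13, 23, 12, 17, 15), (36, 13, 23, 12, 17, 21), (36, 13, 23, 12, 17, 40), (36, 13, 23, 36, 33, 15), (36, 13, 23, 36, 33, 21), (36, 13, 23, 36, 33, 40), (36, 17, 9, 12, 17, 15), (36, 17, 9, 12, 17, 21), (36, 17, 9, 12, 17, 40), (36, 17, 9, 36, 33, 15), (36, 17, 9, 36, 33, 21), (36, 17, 9, 36, 33, 40), (36, 33, 13, 12, 17, 15), (36, 33, 13, 12, 17, 21), (36, 33, 13, 12, 17, 40), (36, 33, 13, 36, 33, 15), (36, 33, 13, 36, 33, 21), (36, 33, 13, 36, 33, 40), (38, 32, 16, 31, 36, 12), (38, 32, 16, 31, 36, 13), (38, 32, 16, 31, 36, 27), (38, 32, 16, 37, 12, 12), (38, 32, 16, 37, 12, 13), (38, 32, 16, 37, 12, 27), (38, 32, 16, 8, 30, 12), (38, 32, 16, 8, 30, 13), (38, 32, 16, 8, 30, 27)}
Selection F = 38 and B < 22: {(38, 32, 16, 31, 36, 12), (38, 32, 16, 31, 36, 13), (38, 32, 16, 31, 36, 27), (38, 32, 16, 37, 12, 12), (38, 32, 16, 37, 12, 13), (38, 32, 16, 37, 12, 27), (38, 32, 16, 8, 30, 12), (38, 32, 16, 8, 30, 13), (38, 32, 16, 8, 30, 27)}
Selection E ≤ 21: {(38, 32, 16, 31, 36, 12), (38, 32, 16, 31, 36, 13), (38, 32, 16, 37, 12, 12), (38, 32, 16, 37, 12, 13), (38, 32, 16, 8, 30, 12), (38, 32, 16, 8, 30, 13)}
Projecting to D, F (3 duplicate(s) eliminated): {(31, 38), (37, 38), (8, 38)}

{(31, 38), (37, 38), (8, 38)}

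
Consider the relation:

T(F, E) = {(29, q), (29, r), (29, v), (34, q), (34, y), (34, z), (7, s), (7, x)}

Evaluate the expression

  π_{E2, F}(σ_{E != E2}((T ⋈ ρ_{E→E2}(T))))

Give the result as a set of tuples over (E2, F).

{(q, 29), (q, 34), (r, 29), (s, 7), (v, 29), (x, 7), (y, 34), (z, 34)}

ρ[E→E2]: schema becomes (F, E2); tuples unchanged.
Natural join on F: {(29, q, q), (29, q, r), (29, q, v), (29, r, q), (29, r, r), (29, r, v), (29, v, q), (29, v, r), (29, v, v), (34, q, q), (34, q, y), (34, q, z), (34, y, q), (34, y, y), (34, y, z), (34, z, q), (34, z, y), (34, z, z), (7, s, s), (7, s, x), (7, x, s), (7, x, x)}
Filtering on E != E2 leaves {(29, q, r), (29, q, v), (29, r, q), (29, r, v), (29, v, q), (29, v, r), (34, q, y), (34, q, z), (34, y, q), (34, y, z), (34, z, q), (34, z, y), (7, s, x), (7, x, s)}.
π[E2, F]: project onto (E2, F) (6 duplicate(s) eliminated) → {(q, 29), (q, 34), (r, 29), (s, 7), (v, 29), (x, 7), (y, 34), (z, 34)}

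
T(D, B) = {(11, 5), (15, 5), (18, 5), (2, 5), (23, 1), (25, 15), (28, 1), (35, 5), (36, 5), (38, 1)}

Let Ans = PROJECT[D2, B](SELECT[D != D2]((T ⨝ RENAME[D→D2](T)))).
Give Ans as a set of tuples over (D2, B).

ρ[D→D2]: schema becomes (D2, B); tuples unchanged.
Natural join on B: {(11, 5, 11), (11, 5, 15), (11, 5, 18), (11, 5, 2), (11, 5, 35), (11, 5, 36), (15, 5, 11), (15, 5, 15), (15, 5, 18), (15, 5, 2), (15, 5, 35), (15, 5, 36), (18, 5, 11), (18, 5, 15), (18, 5, 18), (18, 5, 2), (18, 5, 35), (18, 5, 36), (2, 5, 11), (2, 5, 15), (2, 5, 18), (2, 5, 2), (2, 5, 35), (2, 5, 36), (23, 1, 23), (23, 1, 28), (23, 1, 38), (25, 15, 25), (28, 1, 23), (28, 1, 28), (28, 1, 38), (35, 5, 11), (35, 5, 15), (35, 5, 18), (35, 5, 2), (35, 5, 35), (35, 5, 36), (36, 5, 11), (36, 5, 15), (36, 5, 18), (36, 5, 2), (36, 5, 35), (36, 5, 36), (38, 1, 23), (38, 1, 28), (38, 1, 38)}
Filtering on D != D2 leaves {(11, 5, 15), (11, 5, 18), (11, 5, 2), (11, 5, 35), (11, 5, 36), (15, 5, 11), (15, 5, 18), (15, 5, 2), (15, 5, 35), (15, 5, 36), (18, 5, 11), (18, 5, 15), (18, 5, 2), (18, 5, 35), (18, 5, 36), (2, 5, 11), (2, 5, 15), (2, 5, 18), (2, 5, 35), (2, 5, 36), (23, 1, 28), (23, 1, 38), (28, 1, 23), (28, 1, 38), (35, 5, 11), (35, 5, 15), (35, 5, 18), (35, 5, 2), (35, 5, 36), (36, 5, 11), (36, 5, 15), (36, 5, 18), (36, 5, 2), (36, 5, 35), (38, 1, 23), (38, 1, 28)}.
π_{D2, B} gives {(11, 5), (15, 5), (18, 5), (2, 5), (23, 1), (28, 1), (35, 5), (36, 5), (38, 1)} (27 duplicate(s) eliminated).

{(11, 5), (15, 5), (18, 5), (2, 5), (23, 1), (28, 1), (35, 5), (36, 5), (38, 1)}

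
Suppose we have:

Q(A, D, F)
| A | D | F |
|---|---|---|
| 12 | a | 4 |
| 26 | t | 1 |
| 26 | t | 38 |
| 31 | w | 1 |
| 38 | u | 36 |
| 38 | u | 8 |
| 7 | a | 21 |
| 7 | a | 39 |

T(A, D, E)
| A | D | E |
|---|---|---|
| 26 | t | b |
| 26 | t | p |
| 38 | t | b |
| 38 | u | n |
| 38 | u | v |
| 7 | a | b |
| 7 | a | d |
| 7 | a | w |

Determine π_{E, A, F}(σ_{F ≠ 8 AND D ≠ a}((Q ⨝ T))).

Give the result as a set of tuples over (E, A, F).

Natural join on A, D: {(26, t, 1, b), (26, t, 1, p), (26, t, 38, b), (26, t, 38, p), (38, u, 36, n), (38, u, 36, v), (38, u, 8, n), (38, u, 8, v), (7, a, 21, b), (7, a, 21, d), (7, a, 21, w), (7, a, 39, b), (7, a, 39, d), (7, a, 39, w)}
Filtering on F ≠ 8 AND D ≠ a leaves {(26, t, 1, b), (26, t, 1, p), (26, t, 38, b), (26, t, 38, p), (38, u, 36, n), (38, u, 36, v)}.
Keep only column(s) E, A, F: {(b, 26, 1), (b, 26, 38), (n, 38, 36), (p, 26, 1), (p, 26, 38), (v, 38, 36)}

{(b, 26, 1), (b, 26, 38), (n, 38, 36), (p, 26, 1), (p, 26, 38), (v, 38, 36)}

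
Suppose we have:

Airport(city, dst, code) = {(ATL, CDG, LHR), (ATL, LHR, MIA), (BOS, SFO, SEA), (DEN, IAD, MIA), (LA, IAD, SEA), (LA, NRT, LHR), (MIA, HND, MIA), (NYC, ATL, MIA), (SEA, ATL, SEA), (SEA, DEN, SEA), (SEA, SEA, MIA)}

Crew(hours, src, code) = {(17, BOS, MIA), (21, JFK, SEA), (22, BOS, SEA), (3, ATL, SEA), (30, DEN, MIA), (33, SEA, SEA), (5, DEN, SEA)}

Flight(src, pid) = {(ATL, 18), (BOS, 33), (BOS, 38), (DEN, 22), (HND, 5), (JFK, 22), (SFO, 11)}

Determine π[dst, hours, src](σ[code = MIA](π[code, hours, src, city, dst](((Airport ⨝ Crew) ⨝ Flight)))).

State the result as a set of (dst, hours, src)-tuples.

Natural join on code: {(ATL, LHR, MIA, 17, BOS), (ATL, LHR, MIA, 30, DEN), (BOS, SFO, SEA, 21, JFK), (BOS, SFO, SEA, 22, BOS), (BOS, SFO, SEA, 3, ATL), (BOS, SFO, SEA, 33, SEA), (BOS, SFO, SEA, 5, DEN), (DEN, IAD, MIA, 17, BOS), (DEN, IAD, MIA, 30, DEN), (LA, IAD, SEA, 21, JFK), (LA, IAD, SEA, 22, BOS), (LA, IAD, SEA, 3, ATL), (LA, IAD, SEA, 33, SEA), (LA, IAD, SEA, 5, DEN), (MIA, HND, MIA, 17, BOS), (MIA, HND, MIA, 30, DEN), (NYC, ATL, MIA, 17, BOS), (NYC, ATL, MIA, 30, DEN), (SEA, ATL, SEA, 21, JFK), (SEA, ATL, SEA, 22, BOS), (SEA, ATL, SEA, 3, ATL), (SEA, ATL, SEA, 33, SEA), (SEA, ATL, SEA, 5, DEN), (SEA, DEN, SEA, 21, JFK), (SEA, DEN, SEA, 22, BOS), (SEA, DEN, SEA, 3, ATL), (SEA, DEN, SEA, 33, SEA), (SEA, DEN, SEA, 5, DEN), (SEA, SEA, MIA, 17, BOS), (SEA, SEA, MIA, 30, DEN)}
Natural join on src: {(ATL, LHR, MIA, 17, BOS, 33), (ATL, LHR, MIA, 17, BOS, 38), (ATL, LHR, MIA, 30, DEN, 22), (BOS, SFO, SEA, 21, JFK, 22), (BOS, SFO, SEA, 22, BOS, 33), (BOS, SFO, SEA, 22, BOS, 38), (BOS, SFO, SEA, 3, ATL, 18), (BOS, SFO, SEA, 5, DEN, 22), (DEN, IAD, MIA, 17, BOS, 33), (DEN, IAD, MIA, 17, BOS, 38), (DEN, IAD, MIA, 30, DEN, 22), (LA, IAD, SEA, 21, JFK, 22), (LA, IAD, SEA, 22, BOS, 33), (LA, IAD, SEA, 22, BOS, 38), (LA, IAD, SEA, 3, ATL, 18), (LA, IAD, SEA, 5, DEN, 22), (MIA, HND, MIA, 17, BOS, 33), (MIA, HND, MIA, 17, BOS, 38), (MIA, HND, MIA, 30, DEN, 22), (NYC, ATL, MIA, 17, BOS, 33), (NYC, ATL, MIA, 17, BOS, 38), (NYC, ATL, MIA, 30, DEN, 22), (SEA, ATL, SEA, 21, JFK, 22), (SEA, ATL, SEA, 22, BOS, 33), (SEA, ATL, SEA, 22, BOS, 38), (SEA, ATL, SEA, 3, ATL, 18), (SEA, ATL, SEA, 5, DEN, 22), (SEA, DEN, SEA, 21, JFK, 22), (SEA, DEN, SEA, 22, BOS, 33), (SEA, DEN, SEA, 22, BOS, 38), (SEA, DEN, SEA, 3, ATL, 18), (SEA, DEN, SEA, 5, DEN, 22), (SEA, SEA, MIA, 17, BOS, 33), (SEA, SEA, MIA, 17, BOS, 38), (SEA, SEA, MIA, 30, DEN, 22)}
Projecting to code, hours, src, city, dst (9 duplicate(s) eliminated): {(MIA, 17, BOS, ATL, LHR), (MIA, 17, BOS, DEN, IAD), (MIA, 17, BOS, MIA, HND), (MIA, 17, BOS, NYC, ATL), (MIA, 17, BOS, SEA, SEA), (MIA, 30, DEN, ATL, LHR), (MIA, 30, DEN, DEN, IAD), (MIA, 30, DEN, MIA, HND), (MIA, 30, DEN, NYC, ATL), (MIA, 30, DEN, SEA, SEA), (SEA, 21, JFK, BOS, SFO), (SEA, 21, JFK, LA, IAD), (SEA, 21, JFK, SEA, ATL), (SEA, 21, JFK, SEA, DEN), (SEA, 22, BOS, BOS, SFO), (SEA, 22, BOS, LA, IAD), (SEA, 22, BOS, SEA, ATL), (SEA, 22, BOS, SEA, DEN), (SEA, 3, ATL, BOS, SFO), (SEA, 3, ATL, LA, IAD), (SEA, 3, ATL, SEA, ATL), (SEA, 3, ATL, SEA, DEN), (SEA, 5, DEN, BOS, SFO), (SEA, 5, DEN, LA, IAD), (SEA, 5, DEN, SEA, ATL), (SEA, 5, DEN, SEA, DEN)}
Filtering on code = MIA leaves {(MIA, 17, BOS, ATL, LHR), (MIA, 17, BOS, DEN, IAD), (MIA, 17, BOS, MIA, HND), (MIA, 17, BOS, NYC, ATL), (MIA, 17, BOS, SEA, SEA), (MIA, 30, DEN, ATL, LHR), (MIA, 30, DEN, DEN, IAD), (MIA, 30, DEN, MIA, HND), (MIA, 30, DEN, NYC, ATL), (MIA, 30, DEN, SEA, SEA)}.
Projecting to dst, hours, src: {(ATL, 17, BOS), (ATL, 30, DEN), (HND, 17, BOS), (HND, 30, DEN), (IAD, 17, BOS), (IAD, 30, DEN), (LHR, 17, BOS), (LHR, 30, DEN), (SEA, 17, BOS), (SEA, 30, DEN)}

{(ATL, 17, BOS), (ATL, 30, DEN), (HND, 17, BOS), (HND, 30, DEN), (IAD, 17, BOS), (IAD, 30, DEN), (LHR, 17, BOS), (LHR, 30, DEN), (SEA, 17, BOS), (SEA, 30, DEN)}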